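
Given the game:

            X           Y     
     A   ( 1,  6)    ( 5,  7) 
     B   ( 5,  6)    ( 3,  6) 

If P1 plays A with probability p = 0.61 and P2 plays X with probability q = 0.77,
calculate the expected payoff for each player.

E[P1] = 2.9418, E[P2] = 6.1403

Work:
E[P1] = p·q·π₁(A,X) + p·(1-q)·π₁(A,Y) + (1-p)·q·π₁(B,X) + (1-p)·(1-q)·π₁(B,Y)
= 0.61·0.77·1 + 0.61·0.23·5 + 0.39·0.77·5 + 0.39·0.23·3
= 2.9418

E[P2] = 6.1403 (similar calculation)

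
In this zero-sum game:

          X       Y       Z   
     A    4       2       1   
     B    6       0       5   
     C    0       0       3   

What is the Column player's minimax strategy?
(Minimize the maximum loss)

Column should play Y, value = 2

Work:
Column player minimizes Row's maximum payoff:
Column X: max payoff to Row = 6
Column Y: max payoff to Row = 2
Column Z: max payoff to Row = 5
Minimum is 2, achieved by column Y.
Minimax strategy: Y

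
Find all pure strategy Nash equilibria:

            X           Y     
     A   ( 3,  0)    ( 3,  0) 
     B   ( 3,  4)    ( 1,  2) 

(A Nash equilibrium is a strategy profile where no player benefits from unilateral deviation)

Nash equilibrium: (A, X), (A, Y), (B, X)

Work:
Best responses:
  P1 vs X: payoffs [3, 3] → best response A/B (payoff 3)
  P1 vs Y: payoffs [3, 1] → best response A (payoff 3)
  P2 vs A: payoffs [0, 0] → best response X/Y (payoff 0)
  P2 vs B: payoffs [4, 2] → best response X (payoff 4)
Mutual best responses: (A,X), (A,Y), (B,X) → Nash equilibria.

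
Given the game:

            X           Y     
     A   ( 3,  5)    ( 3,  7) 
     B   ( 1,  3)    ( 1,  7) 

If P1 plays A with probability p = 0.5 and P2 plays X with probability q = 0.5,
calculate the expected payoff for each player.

E[P1] = 2.0, E[P2] = 5.5

Work:
E[P1] = p·q·π₁(A,X) + p·(1-q)·π₁(A,Y) + (1-p)·q·π₁(B,X) + (1-p)·(1-q)·π₁(B,Y)
= 0.5·0.5·3 + 0.5·0.5·3 + 0.5·0.5·1 + 0.5·0.5·1
= 2.0

E[P2] = 5.5 (similar calculation)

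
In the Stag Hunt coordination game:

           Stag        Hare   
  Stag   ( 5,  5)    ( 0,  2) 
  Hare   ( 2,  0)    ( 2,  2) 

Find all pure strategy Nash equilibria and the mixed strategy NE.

Pure NE: (Stag, Stag) and (Hare, Hare); Mixed NE: p = 0.4, q = 0.4

Work:
Check pure NE:
(Stag, Stag): (5, 5) - no unilateral deviation beneficial
(Hare, Hare): (2, 2) - no unilateral deviation beneficial
Mixed NE: P1 plays Stag with p = 0.4, P2 plays Stag with q = 0.4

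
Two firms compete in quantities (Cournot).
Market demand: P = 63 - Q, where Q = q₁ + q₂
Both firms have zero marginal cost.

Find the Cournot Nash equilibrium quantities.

q₁* = q₂* = 21.0; P* = 21.0

Work:
Profit: π_i = P·q_i = (a - q_i - q_j)·q_i
FOC: ∂π_i/∂q_i = a - 2q_i - q_j = 0
Reaction function: q_i = (63 - q_j)/2
Symmetry: q* = 63/3 = 21.0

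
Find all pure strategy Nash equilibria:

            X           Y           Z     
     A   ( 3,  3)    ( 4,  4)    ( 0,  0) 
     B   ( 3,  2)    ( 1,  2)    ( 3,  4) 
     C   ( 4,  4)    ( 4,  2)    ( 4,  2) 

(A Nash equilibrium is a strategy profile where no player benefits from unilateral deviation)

Nash equilibrium: (A, Y), (C, X)

Work:
Best responses:
  P1 vs X: payoffs [3, 3, 4] → best response C (payoff 4)
  P1 vs Y: payoffs [4, 1, 4] → best response A/C (payoff 4)
  P1 vs Z: payoffs [0, 3, 4] → best response C (payoff 4)
  P2 vs A: payoffs [3, 4, 0] → best response Y (payoff 4)
  P2 vs B: payoffs [2, 2, 4] → best response Z (payoff 4)
  P2 vs C: payoffs [4, 2, 2] → best response X (payoff 4)
Mutual best responses: (A,Y), (C,X) → Nash equilibria.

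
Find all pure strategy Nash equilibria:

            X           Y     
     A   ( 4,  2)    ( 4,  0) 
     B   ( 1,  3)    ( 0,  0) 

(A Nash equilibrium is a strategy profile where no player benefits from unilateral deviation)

Nash equilibrium: (A, X)

Work:
Best responses:
  P1 vs X: payoffs [4, 1] → best response A (payoff 4)
  P1 vs Y: payoffs [4, 0] → best response A (payoff 4)
  P2 vs A: payoffs [2, 0] → best response X (payoff 2)
  P2 vs B: payoffs [3, 0] → best response X (payoff 3)
Mutual best responses: (A,X) → Nash equilibria.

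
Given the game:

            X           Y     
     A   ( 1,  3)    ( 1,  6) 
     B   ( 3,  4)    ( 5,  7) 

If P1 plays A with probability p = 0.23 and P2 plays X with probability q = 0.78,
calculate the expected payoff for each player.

E[P1] = 2.8788, E[P2] = 4.43

Work:
E[P1] = p·q·π₁(A,X) + p·(1-q)·π₁(A,Y) + (1-p)·q·π₁(B,X) + (1-p)·(1-q)·π₁(B,Y)
= 0.23·0.78·1 + 0.23·0.22·1 + 0.77·0.78·3 + 0.77·0.22·5
= 2.8788

E[P2] = 4.43 (similar calculation)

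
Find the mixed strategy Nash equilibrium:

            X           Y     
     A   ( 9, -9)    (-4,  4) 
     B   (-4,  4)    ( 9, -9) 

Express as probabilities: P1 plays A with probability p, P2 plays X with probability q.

p = 0.5, q = 0.5

Work:
Find probabilities that make opponent indifferent:
P2 chooses q to make P1 indifferent between A and B
P1 chooses p to make P2 indifferent between X and Y
Mixed NE: P1 plays (A: 0.5, B: 0.5), P2 plays (X: 0.5, Y: 0.5)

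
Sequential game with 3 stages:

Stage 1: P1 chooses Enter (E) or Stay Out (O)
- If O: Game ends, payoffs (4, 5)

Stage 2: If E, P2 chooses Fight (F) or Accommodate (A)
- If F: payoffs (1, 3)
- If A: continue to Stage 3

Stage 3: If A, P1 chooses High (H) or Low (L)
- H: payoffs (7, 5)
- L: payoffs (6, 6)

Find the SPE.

SPE: (E, A, H); Outcome (7, 5)

Work:
Stage 3: P1 chooses H (7 vs 6)
Stage 2: P2: F->3, A->5 (anticipating H). Choose A
Stage 1: P1: O->4, E->7 (anticipating A, H). Choose E
SPE path: E -> A -> H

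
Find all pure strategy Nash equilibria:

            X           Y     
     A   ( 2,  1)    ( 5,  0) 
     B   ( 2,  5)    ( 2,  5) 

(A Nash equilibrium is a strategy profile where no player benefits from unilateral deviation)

Nash equilibrium: (A, X), (B, X)

Work:
Best responses:
  P1 vs X: payoffs [2, 2] → best response A/B (payoff 2)
  P1 vs Y: payoffs [5, 2] → best response A (payoff 5)
  P2 vs A: payoffs [1, 0] → best response X (payoff 1)
  P2 vs B: payoffs [5, 5] → best response X/Y (payoff 5)
Mutual best responses: (A,X), (B,X) → Nash equilibria.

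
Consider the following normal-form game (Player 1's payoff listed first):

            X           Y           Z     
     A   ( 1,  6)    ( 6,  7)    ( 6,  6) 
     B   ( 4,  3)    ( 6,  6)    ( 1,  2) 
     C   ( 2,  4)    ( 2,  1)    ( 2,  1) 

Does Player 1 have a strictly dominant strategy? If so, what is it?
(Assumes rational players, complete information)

No strictly dominant strategy exists for Player 1

Work:
A strategy strictly dominates another if it gives a strictly higher payoff against every opponent action. Compare each pair of P1's strategies column-by-column:
  A vs B: [1 vs 4, 6 vs 6, 6 vs 1] → A does not strictly dominate B (column X: 1 ≤ 4)
  A vs C: [1 vs 2, 6 vs 2, 6 vs 2] → A does not strictly dominate C (column X: 1 ≤ 2)
  B vs A: [4 vs 1, 6 vs 6, 1 vs 6] → B does not strictly dominate A (column Y: 6 ≤ 6)
  B vs C: [4 vs 2, 6 vs 2, 1 vs 2] → B does not strictly dominate C (column Z: 1 ≤ 2)
  C vs A: [2 vs 1, 2 vs 6, 2 vs 6] → C does not strictly dominate A (column Y: 2 ≤ 6)
  C vs B: [2 vs 4, 2 vs 6, 2 vs 1] → C does not strictly dominate B (column X: 2 ≤ 4)
No single strategy strictly dominates all others → no strictly dominant strategy.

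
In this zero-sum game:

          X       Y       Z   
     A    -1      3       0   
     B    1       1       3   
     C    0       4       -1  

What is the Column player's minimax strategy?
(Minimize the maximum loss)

Column should play X, value = 1

Work:
Column player minimizes Row's maximum payoff:
Column X: max payoff to Row = 1
Column Y: max payoff to Row = 4
Column Z: max payoff to Row = 3
Minimum is 1, achieved by column X.
Minimax strategy: X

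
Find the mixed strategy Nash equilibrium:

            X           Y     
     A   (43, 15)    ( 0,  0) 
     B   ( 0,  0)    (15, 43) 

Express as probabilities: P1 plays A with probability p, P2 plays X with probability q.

p = 0.7414, q = 0.2586

Work:
Find probabilities that make opponent indifferent:
P2 chooses q to make P1 indifferent between A and B
P1 chooses p to make P2 indifferent between X and Y
Mixed NE: P1 plays (A: 0.7414, B: 0.2586), P2 plays (X: 0.2586, Y: 0.7414)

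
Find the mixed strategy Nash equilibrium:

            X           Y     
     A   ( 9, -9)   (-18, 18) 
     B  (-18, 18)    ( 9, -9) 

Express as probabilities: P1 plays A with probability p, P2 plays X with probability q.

p = 0.5, q = 0.5

Work:
Find probabilities that make opponent indifferent:
P2 chooses q to make P1 indifferent between A and B
P1 chooses p to make P2 indifferent between X and Y
Mixed NE: P1 plays (A: 0.5, B: 0.5), P2 plays (X: 0.5, Y: 0.5)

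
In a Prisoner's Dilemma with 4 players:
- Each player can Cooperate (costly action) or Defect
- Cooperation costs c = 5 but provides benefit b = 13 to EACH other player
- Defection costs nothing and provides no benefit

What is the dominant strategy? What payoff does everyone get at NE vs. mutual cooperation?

Dominant: Defect; NE payoff = 0; Coop payoff = 34

Work:
Defect dominates (saves cost c = 5, benefit to others is external)
NE: All defect → everyone gets 0
If all cooperate: each receives (3)×13 - 5 = 34
Social dilemma: 34 > 0 but NE gives 0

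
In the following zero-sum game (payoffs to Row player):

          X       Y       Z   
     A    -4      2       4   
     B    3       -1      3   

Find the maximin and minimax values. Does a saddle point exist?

Maximin = -1, Minimax = 2, Saddle: False

Work:
Row minimums: [-4, -1] → maximin = -1
Column maximums: [3, 2, 4] → minimax = 2
No saddle point (maximin ≠ minimax). Mixed strategy needed.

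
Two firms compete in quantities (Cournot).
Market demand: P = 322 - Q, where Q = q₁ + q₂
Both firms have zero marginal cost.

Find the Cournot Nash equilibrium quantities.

q₁* = q₂* = 107.33; P* = 107.33

Work:
Profit: π_i = P·q_i = (a - q_i - q_j)·q_i
FOC: ∂π_i/∂q_i = a - 2q_i - q_j = 0
Reaction function: q_i = (322 - q_j)/2
Symmetry: q* = 322/3 = 107.33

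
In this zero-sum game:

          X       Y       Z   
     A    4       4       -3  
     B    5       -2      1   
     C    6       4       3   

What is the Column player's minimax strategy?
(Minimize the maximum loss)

Column should play Z, value = 3

Work:
Column player minimizes Row's maximum payoff:
Column X: max payoff to Row = 6
Column Y: max payoff to Row = 4
Column Z: max payoff to Row = 3
Minimum is 3, achieved by column Z.
Minimax strategy: Z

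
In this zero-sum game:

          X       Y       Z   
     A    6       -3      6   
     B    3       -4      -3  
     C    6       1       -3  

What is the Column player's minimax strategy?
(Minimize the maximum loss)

Column should play Y, value = 1

Work:
Column player minimizes Row's maximum payoff:
Column X: max payoff to Row = 6
Column Y: max payoff to Row = 1
Column Z: max payoff to Row = 6
Minimum is 1, achieved by column Y.
Minimax strategy: Y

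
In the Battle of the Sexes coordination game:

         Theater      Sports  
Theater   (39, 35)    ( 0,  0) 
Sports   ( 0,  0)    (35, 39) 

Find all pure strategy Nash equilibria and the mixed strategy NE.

Pure NE: (Theater, Theater) and (Sports, Sports); Mixed NE: p = 0.527, q = 0.473

Work:
Check pure NE:
(Theater, Theater): (39, 35) - no unilateral deviation beneficial
(Sports, Sports): (35, 39) - no unilateral deviation beneficial
Mixed NE: P1 plays Theater with p = 0.527, P2 plays Theater with q = 0.473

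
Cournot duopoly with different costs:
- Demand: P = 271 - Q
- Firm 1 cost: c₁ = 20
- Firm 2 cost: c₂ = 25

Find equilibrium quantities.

q₁* = 85.33, q₂* = 80.33

Work:
Reaction: q₁ = (271 - 20 - q₂)/2
Reaction: q₂ = (271 - 25 - q₁)/2
Solve simultaneously:
q₁* = (271 - 2×20 + 25)/3 = 85.33
q₂* = (271 - 2×25 + 20)/3 = 80.33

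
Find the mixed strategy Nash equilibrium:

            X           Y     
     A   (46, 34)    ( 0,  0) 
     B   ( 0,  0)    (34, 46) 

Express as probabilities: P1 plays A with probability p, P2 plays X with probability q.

p = 0.575, q = 0.425

Work:
Find probabilities that make opponent indifferent:
P2 chooses q to make P1 indifferent between A and B
P1 chooses p to make P2 indifferent between X and Y
Mixed NE: P1 plays (A: 0.575, B: 0.425), P2 plays (X: 0.425, Y: 0.575)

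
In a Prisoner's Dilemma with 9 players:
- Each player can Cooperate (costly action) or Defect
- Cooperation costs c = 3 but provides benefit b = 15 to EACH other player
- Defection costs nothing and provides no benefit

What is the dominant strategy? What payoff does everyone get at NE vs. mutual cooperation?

Dominant: Defect; NE payoff = 0; Coop payoff = 117

Work:
Defect dominates (saves cost c = 3, benefit to others is external)
NE: All defect → everyone gets 0
If all cooperate: each receives (8)×15 - 3 = 117
Social dilemma: 117 > 0 but NE gives 0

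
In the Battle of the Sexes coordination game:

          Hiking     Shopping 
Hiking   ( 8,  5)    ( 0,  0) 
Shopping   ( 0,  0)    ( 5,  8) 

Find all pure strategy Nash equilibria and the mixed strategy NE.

Pure NE: (Hiking, Hiking) and (Shopping, Shopping); Mixed NE: p = 0.6154, q = 0.3846

Work:
Check pure NE:
(Hiking, Hiking): (8, 5) - no unilateral deviation beneficial
(Shopping, Shopping): (5, 8) - no unilateral deviation beneficial
Mixed NE: P1 plays Hiking with p = 0.6154, P2 plays Hiking with q = 0.3846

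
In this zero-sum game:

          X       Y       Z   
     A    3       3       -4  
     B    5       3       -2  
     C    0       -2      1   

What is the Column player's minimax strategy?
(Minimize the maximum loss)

Column should play Z, value = 1

Work:
Column player minimizes Row's maximum payoff:
Column X: max payoff to Row = 5
Column Y: max payoff to Row = 3
Column Z: max payoff to Row = 1
Minimum is 1, achieved by column Z.
Minimax strategy: Z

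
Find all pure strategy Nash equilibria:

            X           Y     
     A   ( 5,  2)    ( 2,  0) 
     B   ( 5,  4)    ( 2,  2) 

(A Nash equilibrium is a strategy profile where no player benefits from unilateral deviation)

Nash equilibrium: (A, X), (B, X)

Work:
Best responses:
  P1 vs X: payoffs [5, 5] → best response A/B (payoff 5)
  P1 vs Y: payoffs [2, 2] → best response A/B (payoff 2)
  P2 vs A: payoffs [2, 0] → best response X (payoff 2)
  P2 vs B: payoffs [4, 2] → best response X (payoff 4)
Mutual best responses: (A,X), (B,X) → Nash equilibria.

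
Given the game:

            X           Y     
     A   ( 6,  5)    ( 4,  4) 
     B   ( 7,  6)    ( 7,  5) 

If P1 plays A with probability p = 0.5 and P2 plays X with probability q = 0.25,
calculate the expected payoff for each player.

E[P1] = 5.75, E[P2] = 4.75

Work:
E[P1] = p·q·π₁(A,X) + p·(1-q)·π₁(A,Y) + (1-p)·q·π₁(B,X) + (1-p)·(1-q)·π₁(B,Y)
= 0.5·0.25·6 + 0.5·0.75·4 + 0.5·0.25·7 + 0.5·0.75·7
= 5.75

E[P2] = 4.75 (similar calculation)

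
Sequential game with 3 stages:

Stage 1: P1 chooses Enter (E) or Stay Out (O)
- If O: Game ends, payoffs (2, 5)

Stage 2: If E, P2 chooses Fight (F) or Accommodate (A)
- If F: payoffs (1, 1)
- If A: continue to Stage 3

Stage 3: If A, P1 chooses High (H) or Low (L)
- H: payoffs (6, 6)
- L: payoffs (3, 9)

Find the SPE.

SPE: (E, A, H); Outcome (6, 6)

Work:
Stage 3: P1 chooses H (6 vs 3)
Stage 2: P2: F->1, A->6 (anticipating H). Choose A
Stage 1: P1: O->2, E->6 (anticipating A, H). Choose E
SPE path: E -> A -> H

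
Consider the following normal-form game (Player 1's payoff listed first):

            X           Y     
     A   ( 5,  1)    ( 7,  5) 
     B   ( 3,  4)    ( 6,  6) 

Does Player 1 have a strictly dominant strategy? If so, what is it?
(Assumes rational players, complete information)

Yes, Player 1's strictly dominant strategy is A

Work:
A strategy strictly dominates another if it gives a strictly higher payoff against every opponent action. Compare each pair of P1's strategies column-by-column:
  A vs B: [5 vs 3, 7 vs 6] → A strictly dominates B
  B vs A: [3 vs 5, 6 vs 7] → B does not strictly dominate A (column X: 3 ≤ 5)
A strictly dominates every other strategy → strictly dominant.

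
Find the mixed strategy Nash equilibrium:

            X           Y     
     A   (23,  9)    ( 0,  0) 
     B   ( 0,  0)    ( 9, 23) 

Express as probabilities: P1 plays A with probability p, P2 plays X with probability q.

p = 0.7188, q = 0.2812

Work:
Find probabilities that make opponent indifferent:
P2 chooses q to make P1 indifferent between A and B
P1 chooses p to make P2 indifferent between X and Y
Mixed NE: P1 plays (A: 0.7188, B: 0.2812), P2 plays (X: 0.2812, Y: 0.7188)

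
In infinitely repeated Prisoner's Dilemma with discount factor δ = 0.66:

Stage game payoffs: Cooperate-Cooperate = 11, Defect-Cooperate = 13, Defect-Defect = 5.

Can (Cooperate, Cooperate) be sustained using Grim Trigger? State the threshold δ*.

δ* = 0.25; since δ = 0.66 ≥ 0.25, cooperation can be sustained

Work:
For Grim Trigger:
Cooperate forever: 11/(1-δ)
Defect then punished: 13 + 5·δ/(1-δ)
Need: 11/(1-δ) ≥ 13 + 5·δ/(1-δ)
Solving: δ ≥ (T-R)/(T-P) = (13-11)/(13-5) = 0.25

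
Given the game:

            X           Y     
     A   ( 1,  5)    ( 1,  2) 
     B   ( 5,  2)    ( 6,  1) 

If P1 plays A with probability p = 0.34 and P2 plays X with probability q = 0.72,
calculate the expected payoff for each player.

E[P1] = 3.8248, E[P2] = 2.5496

Work:
E[P1] = p·q·π₁(A,X) + p·(1-q)·π₁(A,Y) + (1-p)·q·π₁(B,X) + (1-p)·(1-q)·π₁(B,Y)
= 0.34·0.72·1 + 0.34·0.28·1 + 0.66·0.72·5 + 0.66·0.28·6
= 3.8248

E[P2] = 2.5496 (similar calculation)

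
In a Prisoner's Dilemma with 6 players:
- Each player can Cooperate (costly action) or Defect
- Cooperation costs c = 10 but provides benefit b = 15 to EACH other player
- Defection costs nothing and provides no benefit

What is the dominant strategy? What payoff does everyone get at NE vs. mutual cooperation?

Dominant: Defect; NE payoff = 0; Coop payoff = 65

Work:
Defect dominates (saves cost c = 10, benefit to others is external)
NE: All defect → everyone gets 0
If all cooperate: each receives (5)×15 - 10 = 65
Social dilemma: 65 > 0 but NE gives 0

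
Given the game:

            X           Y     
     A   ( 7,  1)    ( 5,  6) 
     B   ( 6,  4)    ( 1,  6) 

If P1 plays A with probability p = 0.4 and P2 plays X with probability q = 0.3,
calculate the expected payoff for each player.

E[P1] = 3.74, E[P2] = 5.04

Work:
E[P1] = p·q·π₁(A,X) + p·(1-q)·π₁(A,Y) + (1-p)·q·π₁(B,X) + (1-p)·(1-q)·π₁(B,Y)
= 0.4·0.3·7 + 0.4·0.7·5 + 0.6·0.3·6 + 0.6·0.7·1
= 3.74

E[P2] = 5.04 (similar calculation)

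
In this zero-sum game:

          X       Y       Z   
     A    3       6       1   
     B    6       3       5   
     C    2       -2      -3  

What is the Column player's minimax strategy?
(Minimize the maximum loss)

Column should play Z, value = 5

Work:
Column player minimizes Row's maximum payoff:
Column X: max payoff to Row = 6
Column Y: max payoff to Row = 6
Column Z: max payoff to Row = 5
Minimum is 5, achieved by column Z.
Minimax strategy: Z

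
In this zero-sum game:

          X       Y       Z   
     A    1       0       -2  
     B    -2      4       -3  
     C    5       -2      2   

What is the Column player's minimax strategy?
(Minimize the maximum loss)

Column should play Z, value = 2

Work:
Column player minimizes Row's maximum payoff:
Column X: max payoff to Row = 5
Column Y: max payoff to Row = 4
Column Z: max payoff to Row = 2
Minimum is 2, achieved by column Z.
Minimax strategy: Z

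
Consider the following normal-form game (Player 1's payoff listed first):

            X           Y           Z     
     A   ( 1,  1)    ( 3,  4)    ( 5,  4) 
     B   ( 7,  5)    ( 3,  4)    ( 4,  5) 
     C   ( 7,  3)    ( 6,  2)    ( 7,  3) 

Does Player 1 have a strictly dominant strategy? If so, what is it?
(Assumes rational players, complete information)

No strictly dominant strategy exists for Player 1

Work:
A strategy strictly dominates another if it gives a strictly higher payoff against every opponent action. Compare each pair of P1's strategies column-by-column:
  A vs B: [1 vs 7, 3 vs 3, 5 vs 4] → A does not strictly dominate B (column X: 1 ≤ 7)
  A vs C: [1 vs 7, 3 vs 6, 5 vs 7] → A does not strictly dominate C (column X: 1 ≤ 7)
  B vs A: [7 vs 1, 3 vs 3, 4 vs 5] → B does not strictly dominate A (column Y: 3 ≤ 3)
  B vs C: [7 vs 7, 3 vs 6, 4 vs 7] → B does not strictly dominate C (column X: 7 ≤ 7)
  C vs A: [7 vs 1, 6 vs 3, 7 vs 5] → C strictly dominates A
  C vs B: [7 vs 7, 6 vs 3, 7 vs 4] → C does not strictly dominate B (column X: 7 ≤ 7)
No single strategy strictly dominates all others → no strictly dominant strategy.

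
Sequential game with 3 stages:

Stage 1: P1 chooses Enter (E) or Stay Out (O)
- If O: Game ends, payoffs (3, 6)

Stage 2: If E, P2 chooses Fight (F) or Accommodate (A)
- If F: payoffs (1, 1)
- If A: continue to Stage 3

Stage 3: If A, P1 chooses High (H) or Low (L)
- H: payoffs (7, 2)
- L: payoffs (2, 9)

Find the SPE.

SPE: (E, A, H); Outcome (7, 2)

Work:
Stage 3: P1 chooses H (7 vs 2)
Stage 2: P2: F->1, A->2 (anticipating H). Choose A
Stage 1: P1: O->3, E->7 (anticipating A, H). Choose E
SPE path: E -> A -> H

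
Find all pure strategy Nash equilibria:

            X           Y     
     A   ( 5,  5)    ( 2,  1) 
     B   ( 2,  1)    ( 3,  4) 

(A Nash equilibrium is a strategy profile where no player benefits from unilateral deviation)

Nash equilibrium: (A, X), (B, Y)

Work:
Best responses:
  P1 vs X: payoffs [5, 2] → best response A (payoff 5)
  P1 vs Y: payoffs [2, 3] → best response B (payoff 3)
  P2 vs A: payoffs [5, 1] → best response X (payoff 5)
  P2 vs B: payoffs [1, 4] → best response Y (payoff 4)
Mutual best responses: (A,X), (B,Y) → Nash equilibria.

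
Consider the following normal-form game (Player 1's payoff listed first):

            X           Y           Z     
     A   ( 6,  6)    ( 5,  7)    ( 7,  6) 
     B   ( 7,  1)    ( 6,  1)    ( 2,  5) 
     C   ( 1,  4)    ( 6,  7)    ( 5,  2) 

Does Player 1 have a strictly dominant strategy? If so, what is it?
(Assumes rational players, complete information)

No strictly dominant strategy exists for Player 1

Work:
A strategy strictly dominates another if it gives a strictly higher payoff against every opponent action. Compare each pair of P1's strategies column-by-column:
  A vs B: [6 vs 7, 5 vs 6, 7 vs 2] → A does not strictly dominate B (column X: 6 ≤ 7)
  A vs C: [6 vs 1, 5 vs 6, 7 vs 5] → A does not strictly dominate C (column Y: 5 ≤ 6)
  B vs A: [7 vs 6, 6 vs 5, 2 vs 7] → B does not strictly dominate A (column Z: 2 ≤ 7)
  B vs C: [7 vs 1, 6 vs 6, 2 vs 5] → B does not strictly dominate C (column Y: 6 ≤ 6)
  C vs A: [1 vs 6, 6 vs 5, 5 vs 7] → C does not strictly dominate A (column X: 1 ≤ 6)
  C vs B: [1 vs 7, 6 vs 6, 5 vs 2] → C does not strictly dominate B (column X: 1 ≤ 7)
No single strategy strictly dominates all others → no strictly dominant strategy.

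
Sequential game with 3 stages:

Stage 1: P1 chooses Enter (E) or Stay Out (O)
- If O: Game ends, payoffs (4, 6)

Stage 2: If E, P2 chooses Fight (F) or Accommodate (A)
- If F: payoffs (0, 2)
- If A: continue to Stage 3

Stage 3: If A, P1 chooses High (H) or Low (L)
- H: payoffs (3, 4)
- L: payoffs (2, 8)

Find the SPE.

SPE: (O, A, H); Outcome (4, 6)

Work:
Stage 3: P1 chooses H (3 vs 2)
Stage 2: P2: F->2, A->4 (anticipating H). Choose A
Stage 1: P1: O->4, E->3 (anticipating A, H). Choose O
SPE path: O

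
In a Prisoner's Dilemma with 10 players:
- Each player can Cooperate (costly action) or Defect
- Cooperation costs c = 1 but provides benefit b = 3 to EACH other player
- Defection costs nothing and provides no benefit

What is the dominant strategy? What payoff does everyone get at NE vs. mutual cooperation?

Dominant: Defect; NE payoff = 0; Coop payoff = 26

Work:
Defect dominates (saves cost c = 1, benefit to others is external)
NE: All defect → everyone gets 0
If all cooperate: each receives (9)×3 - 1 = 26
Social dilemma: 26 > 0 but NE gives 0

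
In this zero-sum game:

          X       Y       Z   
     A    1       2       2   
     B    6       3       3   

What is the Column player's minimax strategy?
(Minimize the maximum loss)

Column should play Y or Z (all achieve the minimum), value = 3

Work:
Column player minimizes Row's maximum payoff:
Column X: max payoff to Row = 6
Column Y: max payoff to Row = 3
Column Z: max payoff to Row = 3
Minimum is 3, achieved by columns Y, Z (tied).
Each of Y or Z is a minimax strategy.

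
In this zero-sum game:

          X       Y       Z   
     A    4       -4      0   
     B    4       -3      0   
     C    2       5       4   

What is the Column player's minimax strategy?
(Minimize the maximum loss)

Column should play X or Z (all achieve the minimum), value = 4

Work:
Column player minimizes Row's maximum payoff:
Column X: max payoff to Row = 4
Column Y: max payoff to Row = 5
Column Z: max payoff to Row = 4
Minimum is 4, achieved by columns X, Z (tied).
Each of X or Z is a minimax strategy.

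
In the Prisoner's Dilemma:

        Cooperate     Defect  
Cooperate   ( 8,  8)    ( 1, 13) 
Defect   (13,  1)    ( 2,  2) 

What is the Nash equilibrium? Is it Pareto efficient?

(Defect, Defect) is NE; not Pareto efficient

Work:
Defect dominates Cooperate for both players:
If P2 cooperates: Defect (13) > Cooperate (8)
If P2 defects: Defect (2) > Cooperate (1)
NE: (Defect, Defect) with payoff (2, 2)
But (Cooperate, Cooperate) = (8, 8) Pareto dominates (2, 2)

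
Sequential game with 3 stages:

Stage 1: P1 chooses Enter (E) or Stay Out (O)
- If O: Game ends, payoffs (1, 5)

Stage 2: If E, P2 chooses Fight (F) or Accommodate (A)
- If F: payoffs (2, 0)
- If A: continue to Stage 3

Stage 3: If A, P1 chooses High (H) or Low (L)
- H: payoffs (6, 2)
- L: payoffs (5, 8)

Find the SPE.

SPE: (E, A, H); Outcome (6, 2)

Work:
Stage 3: P1 chooses H (6 vs 5)
Stage 2: P2: F->0, A->2 (anticipating H). Choose A
Stage 1: P1: O->1, E->6 (anticipating A, H). Choose E
SPE path: E -> A -> H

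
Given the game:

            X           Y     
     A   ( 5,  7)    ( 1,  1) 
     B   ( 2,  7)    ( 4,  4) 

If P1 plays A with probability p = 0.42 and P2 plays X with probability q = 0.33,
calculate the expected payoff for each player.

E[P1] = 2.9116, E[P2] = 4.1458

Work:
E[P1] = p·q·π₁(A,X) + p·(1-q)·π₁(A,Y) + (1-p)·q·π₁(B,X) + (1-p)·(1-q)·π₁(B,Y)
= 0.42·0.33·5 + 0.42·0.67·1 + 0.58·0.33·2 + 0.58·0.67·4
= 2.9116

E[P2] = 4.1458 (similar calculation)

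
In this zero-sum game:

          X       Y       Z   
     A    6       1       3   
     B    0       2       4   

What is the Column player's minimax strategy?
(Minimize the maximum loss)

Column should play Y, value = 2

Work:
Column player minimizes Row's maximum payoff:
Column X: max payoff to Row = 6
Column Y: max payoff to Row = 2
Column Z: max payoff to Row = 4
Minimum is 2, achieved by column Y.
Minimax strategy: Y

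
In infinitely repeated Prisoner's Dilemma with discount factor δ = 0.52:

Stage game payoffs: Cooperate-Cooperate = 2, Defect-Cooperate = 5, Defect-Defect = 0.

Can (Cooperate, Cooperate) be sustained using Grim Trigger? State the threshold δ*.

δ* = 0.6; since δ = 0.52 < 0.6, cooperation cannot be sustained

Work:
For Grim Trigger:
Cooperate forever: 2/(1-δ)
Defect then punished: 5 + 0·δ/(1-δ)
Need: 2/(1-δ) ≥ 5 + 0·δ/(1-δ)
Solving: δ ≥ (T-R)/(T-P) = (5-2)/(5-0) = 0.6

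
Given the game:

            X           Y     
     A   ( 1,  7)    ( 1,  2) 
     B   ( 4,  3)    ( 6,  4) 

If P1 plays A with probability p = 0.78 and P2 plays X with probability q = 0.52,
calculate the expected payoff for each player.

E[P1] = 1.8712, E[P2] = 4.3536

Work:
E[P1] = p·q·π₁(A,X) + p·(1-q)·π₁(A,Y) + (1-p)·q·π₁(B,X) + (1-p)·(1-q)·π₁(B,Y)
= 0.78·0.52·1 + 0.78·0.48·1 + 0.22·0.52·4 + 0.22·0.48·6
= 1.8712

E[P2] = 4.3536 (similar calculation)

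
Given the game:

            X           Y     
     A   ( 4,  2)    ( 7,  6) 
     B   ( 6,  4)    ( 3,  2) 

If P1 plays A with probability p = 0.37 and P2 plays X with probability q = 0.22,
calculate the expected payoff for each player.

E[P1] = 4.6516, E[P2] = 3.4316

Work:
E[P1] = p·q·π₁(A,X) + p·(1-q)·π₁(A,Y) + (1-p)·q·π₁(B,X) + (1-p)·(1-q)·π₁(B,Y)
= 0.37·0.22·4 + 0.37·0.78·7 + 0.63·0.22·6 + 0.63·0.78·3
= 4.6516

E[P2] = 3.4316 (similar calculation)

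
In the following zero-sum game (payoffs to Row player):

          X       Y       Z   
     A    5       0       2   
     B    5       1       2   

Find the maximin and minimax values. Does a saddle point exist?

Maximin = 1, Minimax = 1, Saddle: True

Work:
Row minimums: [0, 1] → maximin = 1
Column maximums: [5, 1, 2] → minimax = 1
Saddle point exists! Game value = 1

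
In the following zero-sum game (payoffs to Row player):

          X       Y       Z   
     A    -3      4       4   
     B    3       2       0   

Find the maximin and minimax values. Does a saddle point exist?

Maximin = 0, Minimax = 3, Saddle: False

Work:
Row minimums: [-3, 0] → maximin = 0
Column maximums: [3, 4, 4] → minimax = 3
No saddle point (maximin ≠ minimax). Mixed strategy needed.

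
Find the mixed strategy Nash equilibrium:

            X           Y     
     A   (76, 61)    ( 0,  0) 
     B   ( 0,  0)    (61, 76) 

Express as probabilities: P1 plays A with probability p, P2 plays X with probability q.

p = 0.5547, q = 0.4453

Work:
Find probabilities that make opponent indifferent:
P2 chooses q to make P1 indifferent between A and B
P1 chooses p to make P2 indifferent between X and Y
Mixed NE: P1 plays (A: 0.5547, B: 0.4453), P2 plays (X: 0.4453, Y: 0.5547)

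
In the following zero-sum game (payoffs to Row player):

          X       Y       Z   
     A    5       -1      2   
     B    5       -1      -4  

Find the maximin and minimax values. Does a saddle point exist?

Maximin = -1, Minimax = -1, Saddle: True

Work:
Row minimums: [-1, -4] → maximin = -1
Column maximums: [5, -1, 2] → minimax = -1
Saddle point exists! Game value = -1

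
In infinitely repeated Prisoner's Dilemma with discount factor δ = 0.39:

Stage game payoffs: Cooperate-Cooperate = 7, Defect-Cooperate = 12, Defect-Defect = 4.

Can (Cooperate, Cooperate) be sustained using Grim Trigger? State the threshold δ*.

δ* = 0.625; since δ = 0.39 < 0.625, cooperation cannot be sustained

Work:
For Grim Trigger:
Cooperate forever: 7/(1-δ)
Defect then punished: 12 + 4·δ/(1-δ)
Need: 7/(1-δ) ≥ 12 + 4·δ/(1-δ)
Solving: δ ≥ (T-R)/(T-P) = (12-7)/(12-4) = 0.625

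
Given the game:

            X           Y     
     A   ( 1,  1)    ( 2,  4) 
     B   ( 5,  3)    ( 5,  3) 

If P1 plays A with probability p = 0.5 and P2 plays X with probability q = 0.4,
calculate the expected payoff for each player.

E[P1] = 3.3, E[P2] = 2.9

Work:
E[P1] = p·q·π₁(A,X) + p·(1-q)·π₁(A,Y) + (1-p)·q·π₁(B,X) + (1-p)·(1-q)·π₁(B,Y)
= 0.5·0.4·1 + 0.5·0.6·2 + 0.5·0.4·5 + 0.5·0.6·5
= 3.3

E[P2] = 2.9 (similar calculation)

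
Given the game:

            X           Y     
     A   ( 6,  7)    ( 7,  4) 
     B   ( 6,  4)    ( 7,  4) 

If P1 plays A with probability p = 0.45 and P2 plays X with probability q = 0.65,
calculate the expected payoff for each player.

E[P1] = 6.35, E[P2] = 4.8775

Work:
E[P1] = p·q·π₁(A,X) + p·(1-q)·π₁(A,Y) + (1-p)·q·π₁(B,X) + (1-p)·(1-q)·π₁(B,Y)
= 0.45·0.65·6 + 0.45·0.35·7 + 0.55·0.65·6 + 0.55·0.35·7
= 6.35

E[P2] = 4.8775 (similar calculation)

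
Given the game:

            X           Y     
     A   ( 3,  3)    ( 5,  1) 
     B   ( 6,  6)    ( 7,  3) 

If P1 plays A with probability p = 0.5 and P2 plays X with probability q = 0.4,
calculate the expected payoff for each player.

E[P1] = 5.4, E[P2] = 3.0

Work:
E[P1] = p·q·π₁(A,X) + p·(1-q)·π₁(A,Y) + (1-p)·q·π₁(B,X) + (1-p)·(1-q)·π₁(B,Y)
= 0.5·0.4·3 + 0.5·0.6·5 + 0.5·0.4·6 + 0.5·0.6·7
= 5.4

E[P2] = 3.0 (similar calculation)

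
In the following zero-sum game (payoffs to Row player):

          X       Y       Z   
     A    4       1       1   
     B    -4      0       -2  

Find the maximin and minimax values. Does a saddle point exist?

Maximin = 1, Minimax = 1, Saddle: True

Work:
Row minimums: [1, -4] → maximin = 1
Column maximums: [4, 1, 1] → minimax = 1
Saddle point exists! Game value = 1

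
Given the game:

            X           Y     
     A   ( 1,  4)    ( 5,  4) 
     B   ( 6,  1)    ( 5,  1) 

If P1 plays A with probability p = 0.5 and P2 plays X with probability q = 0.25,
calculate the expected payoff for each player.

E[P1] = 4.625, E[P2] = 2.5

Work:
E[P1] = p·q·π₁(A,X) + p·(1-q)·π₁(A,Y) + (1-p)·q·π₁(B,X) + (1-p)·(1-q)·π₁(B,Y)
= 0.5·0.25·1 + 0.5·0.75·5 + 0.5·0.25·6 + 0.5·0.75·5
= 4.625

E[P2] = 2.5 (similar calculation)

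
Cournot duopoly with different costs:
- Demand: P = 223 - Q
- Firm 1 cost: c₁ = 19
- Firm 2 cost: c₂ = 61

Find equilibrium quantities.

q₁* = 82.0, q₂* = 40.0

Work:
Reaction: q₁ = (223 - 19 - q₂)/2
Reaction: q₂ = (223 - 61 - q₁)/2
Solve simultaneously:
q₁* = (223 - 2×19 + 61)/3 = 82.0
q₂* = (223 - 2×61 + 19)/3 = 40.0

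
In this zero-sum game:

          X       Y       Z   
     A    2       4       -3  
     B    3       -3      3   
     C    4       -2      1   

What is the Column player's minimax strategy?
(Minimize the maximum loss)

Column should play Z, value = 3

Work:
Column player minimizes Row's maximum payoff:
Column X: max payoff to Row = 4
Column Y: max payoff to Row = 4
Column Z: max payoff to Row = 3
Minimum is 3, achieved by column Z.
Minimax strategy: Z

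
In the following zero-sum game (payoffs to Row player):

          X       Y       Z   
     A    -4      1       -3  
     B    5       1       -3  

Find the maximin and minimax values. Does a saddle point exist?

Maximin = -3, Minimax = -3, Saddle: True

Work:
Row minimums: [-4, -3] → maximin = -3
Column maximums: [5, 1, -3] → minimax = -3
Saddle point exists! Game value = -3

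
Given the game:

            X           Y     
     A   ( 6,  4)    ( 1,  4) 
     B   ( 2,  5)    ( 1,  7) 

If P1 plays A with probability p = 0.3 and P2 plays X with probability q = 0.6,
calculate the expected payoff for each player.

E[P1] = 2.32, E[P2] = 5.26

Work:
E[P1] = p·q·π₁(A,X) + p·(1-q)·π₁(A,Y) + (1-p)·q·π₁(B,X) + (1-p)·(1-q)·π₁(B,Y)
= 0.3·0.6·6 + 0.3·0.4·1 + 0.7·0.6·2 + 0.7·0.4·1
= 2.32

E[P2] = 5.26 (similar calculation)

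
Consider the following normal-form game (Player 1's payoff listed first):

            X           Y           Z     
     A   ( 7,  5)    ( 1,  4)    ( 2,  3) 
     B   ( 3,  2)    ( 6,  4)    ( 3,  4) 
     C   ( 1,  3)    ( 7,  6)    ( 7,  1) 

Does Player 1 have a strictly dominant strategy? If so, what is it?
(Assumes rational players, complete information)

No strictly dominant strategy exists for Player 1

Work:
A strategy strictly dominates another if it gives a strictly higher payoff against every opponent action. Compare each pair of P1's strategies column-by-column:
  A vs B: [7 vs 3, 1 vs 6, 2 vs 3] → A does not strictly dominate B (column Y: 1 ≤ 6)
  A vs C: [7 vs 1, 1 vs 7, 2 vs 7] → A does not strictly dominate C (column Y: 1 ≤ 7)
  B vs A: [3 vs 7, 6 vs 1, 3 vs 2] → B does not strictly dominate A (column X: 3 ≤ 7)
  B vs C: [3 vs 1, 6 vs 7, 3 vs 7] → B does not strictly dominate C (column Y: 6 ≤ 7)
  C vs A: [1 vs 7, 7 vs 1, 7 vs 2] → C does not strictly dominate A (column X: 1 ≤ 7)
  C vs B: [1 vs 3, 7 vs 6, 7 vs 3] → C does not strictly dominate B (column X: 1 ≤ 3)
No single strategy strictly dominates all others → no strictly dominant strategy.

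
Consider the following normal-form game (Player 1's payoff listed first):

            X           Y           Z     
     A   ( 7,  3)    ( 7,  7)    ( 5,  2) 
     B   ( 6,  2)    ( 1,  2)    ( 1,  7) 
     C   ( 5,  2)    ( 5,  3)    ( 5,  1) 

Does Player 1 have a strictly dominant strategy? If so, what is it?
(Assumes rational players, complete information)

No strictly dominant strategy exists for Player 1

Work:
A strategy strictly dominates another if it gives a strictly higher payoff against every opponent action. Compare each pair of P1's strategies column-by-column:
  A vs B: [7 vs 6, 7 vs 1, 5 vs 1] → A strictly dominates B
  A vs C: [7 vs 5, 7 vs 5, 5 vs 5] → A does not strictly dominate C (column Z: 5 ≤ 5)
  B vs A: [6 vs 7, 1 vs 7, 1 vs 5] → B does not strictly dominate A (column X: 6 ≤ 7)
  B vs C: [6 vs 5, 1 vs 5, 1 vs 5] → B does not strictly dominate C (column Y: 1 ≤ 5)
  C vs A: [5 vs 7, 5 vs 7, 5 vs 5] → C does not strictly dominate A (column X: 5 ≤ 7)
  C vs B: [5 vs 6, 5 vs 1, 5 vs 1] → C does not strictly dominate B (column X: 5 ≤ 6)
No single strategy strictly dominates all others → no strictly dominant strategy.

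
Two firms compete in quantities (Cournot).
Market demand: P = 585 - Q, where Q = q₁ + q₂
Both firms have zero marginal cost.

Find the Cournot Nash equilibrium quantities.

q₁* = q₂* = 195.0; P* = 195.0

Work:
Profit: π_i = P·q_i = (a - q_i - q_j)·q_i
FOC: ∂π_i/∂q_i = a - 2q_i - q_j = 0
Reaction function: q_i = (585 - q_j)/2
Symmetry: q* = 585/3 = 195.0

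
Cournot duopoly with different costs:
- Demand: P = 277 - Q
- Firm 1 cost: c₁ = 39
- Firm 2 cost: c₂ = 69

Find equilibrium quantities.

q₁* = 89.33, q₂* = 59.33

Work:
Reaction: q₁ = (277 - 39 - q₂)/2
Reaction: q₂ = (277 - 69 - q₁)/2
Solve simultaneously:
q₁* = (277 - 2×39 + 69)/3 = 89.33
q₂* = (277 - 2×69 + 39)/3 = 59.33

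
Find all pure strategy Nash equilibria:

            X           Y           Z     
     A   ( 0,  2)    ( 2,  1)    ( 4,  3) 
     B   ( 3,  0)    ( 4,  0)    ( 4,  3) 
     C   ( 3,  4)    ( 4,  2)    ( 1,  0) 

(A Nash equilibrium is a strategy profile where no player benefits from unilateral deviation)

Nash equilibrium: (A, Z), (B, Z), (C, X)

Work:
Best responses:
  P1 vs X: payoffs [0, 3, 3] → best response B/C (payoff 3)
  P1 vs Y: payoffs [2, 4, 4] → best response B/C (payoff 4)
  P1 vs Z: payoffs [4, 4, 1] → best response A/B (payoff 4)
  P2 vs A: payoffs [2, 1, 3] → best response Z (payoff 3)
  P2 vs B: payoffs [0, 0, 3] → best response Z (payoff 3)
  P2 vs C: payoffs [4, 2, 0] → best response X (payoff 4)
Mutual best responses: (A,Z), (B,Z), (C,X) → Nash equilibria.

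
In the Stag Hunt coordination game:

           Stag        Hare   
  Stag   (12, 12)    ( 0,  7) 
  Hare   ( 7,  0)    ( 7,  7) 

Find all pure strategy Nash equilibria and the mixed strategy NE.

Pure NE: (Stag, Stag) and (Hare, Hare); Mixed NE: p = 0.5833, q = 0.5833

Work:
Check pure NE:
(Stag, Stag): (12, 12) - no unilateral deviation beneficial
(Hare, Hare): (7, 7) - no unilateral deviation beneficial
Mixed NE: P1 plays Stag with p = 0.5833, P2 plays Stag with q = 0.5833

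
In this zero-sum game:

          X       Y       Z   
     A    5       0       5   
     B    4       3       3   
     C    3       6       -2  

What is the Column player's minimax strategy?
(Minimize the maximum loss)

Column should play X or Z (all achieve the minimum), value = 5

Work:
Column player minimizes Row's maximum payoff:
Column X: max payoff to Row = 5
Column Y: max payoff to Row = 6
Column Z: max payoff to Row = 5
Minimum is 5, achieved by columns X, Z (tied).
Each of X or Z is a minimax strategy.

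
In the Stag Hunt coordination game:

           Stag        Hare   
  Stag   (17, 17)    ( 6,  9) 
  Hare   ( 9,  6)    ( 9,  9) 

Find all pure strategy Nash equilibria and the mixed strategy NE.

Pure NE: (Stag, Stag) and (Hare, Hare); Mixed NE: p = 0.2727, q = 0.2727

Work:
Check pure NE:
(Stag, Stag): (17, 17) - no unilateral deviation beneficial
(Hare, Hare): (9, 9) - no unilateral deviation beneficial
Mixed NE: P1 plays Stag with p = 0.2727, P2 plays Stag with q = 0.2727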